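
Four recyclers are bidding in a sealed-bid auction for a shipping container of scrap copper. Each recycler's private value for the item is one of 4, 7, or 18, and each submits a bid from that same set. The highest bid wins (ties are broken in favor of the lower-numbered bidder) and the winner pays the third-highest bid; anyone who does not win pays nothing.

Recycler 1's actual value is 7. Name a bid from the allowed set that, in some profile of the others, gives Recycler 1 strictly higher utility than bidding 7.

Suppose Recycler 2 bids 4, Recycler 3 bids 4 and Recycler 4 bids 18.
Bid 7: loses, pays 0, utility 0.
Bid 18: wins, pays 4, utility 7 - 4 = 3.
So bidding 18 beats truth here (3 > 0).

18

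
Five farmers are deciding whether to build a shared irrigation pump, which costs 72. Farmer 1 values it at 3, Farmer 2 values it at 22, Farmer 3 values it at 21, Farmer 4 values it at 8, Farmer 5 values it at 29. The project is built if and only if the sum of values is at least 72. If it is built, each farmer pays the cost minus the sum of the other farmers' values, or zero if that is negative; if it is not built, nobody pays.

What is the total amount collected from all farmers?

Total value 83 ≥ cost 72, so it is built.
Farmer 1: others sum to 80; max(0, 72 - 80) = 0.
Farmer 2: others sum to 61; max(0, 72 - 61) = 11.
Farmer 3: others sum to 62; max(0, 72 - 62) = 10.
Farmer 4: others sum to 75; max(0, 72 - 75) = 0.
Farmer 5: others sum to 54; max(0, 72 - 54) = 18.
Total collected = 0 + 11 + 10 + 0 + 18 = 39.

39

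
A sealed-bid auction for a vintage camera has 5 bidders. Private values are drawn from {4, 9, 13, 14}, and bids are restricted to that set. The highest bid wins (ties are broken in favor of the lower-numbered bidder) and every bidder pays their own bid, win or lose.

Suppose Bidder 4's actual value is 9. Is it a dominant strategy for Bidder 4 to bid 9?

No

Consider the case where Bidder 1 bids 4, Bidder 2 bids 4, Bidder 3 bids 4 and Bidder 5 bids 13.
Truthful bid 9: loses but pays 9, utility -9.
Bid 4 instead: loses but pays 4, utility -4.
Since -4 > -9, bidding 4 is strictly better here, so truthful bidding is not dominant.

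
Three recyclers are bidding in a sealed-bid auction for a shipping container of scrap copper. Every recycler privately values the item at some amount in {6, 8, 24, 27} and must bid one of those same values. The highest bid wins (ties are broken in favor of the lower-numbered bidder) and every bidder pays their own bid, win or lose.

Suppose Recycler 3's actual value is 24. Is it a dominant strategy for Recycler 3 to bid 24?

Consider the case where Recycler 1 bids 6 and Recycler 2 bids 6.
Truthful bid 24: wins, pays 24, utility 24 - 24 = 0.
Bid 8 instead: wins, pays 8, utility 24 - 8 = 16.
Since 16 > 0, bidding 8 is strictly better here, so truthful bidding is not dominant.

No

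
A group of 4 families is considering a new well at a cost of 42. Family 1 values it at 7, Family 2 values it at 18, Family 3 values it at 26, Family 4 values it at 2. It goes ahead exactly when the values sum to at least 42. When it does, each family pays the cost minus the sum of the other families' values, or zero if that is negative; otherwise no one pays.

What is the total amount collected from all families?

22

Total value 53 ≥ cost 42, so it is built.
Family 1: others sum to 46; max(0, 42 - 46) = 0.
Family 2: others sum to 35; max(0, 42 - 35) = 7.
Family 3: others sum to 27; max(0, 42 - 27) = 15.
Family 4: others sum to 51; max(0, 42 - 51) = 0.
Total collected = 0 + 7 + 15 + 0 = 22.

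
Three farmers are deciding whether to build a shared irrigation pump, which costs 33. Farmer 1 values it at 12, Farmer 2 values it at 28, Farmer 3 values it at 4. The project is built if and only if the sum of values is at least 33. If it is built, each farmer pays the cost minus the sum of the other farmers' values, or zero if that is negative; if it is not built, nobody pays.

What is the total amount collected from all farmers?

18

Total value 44 ≥ cost 33, so it is built.
Farmer 1: others sum to 32; max(0, 33 - 32) = 1.
Farmer 2: others sum to 16; max(0, 33 - 16) = 17.
Farmer 3: others sum to 40; max(0, 33 - 40) = 0.
Total collected = 1 + 17 + 0 = 18.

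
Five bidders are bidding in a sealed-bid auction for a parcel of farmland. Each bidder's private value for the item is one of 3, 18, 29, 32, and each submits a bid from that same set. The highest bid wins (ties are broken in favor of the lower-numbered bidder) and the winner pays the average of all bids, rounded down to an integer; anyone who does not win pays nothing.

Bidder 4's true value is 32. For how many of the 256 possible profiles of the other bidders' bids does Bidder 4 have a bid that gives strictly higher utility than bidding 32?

10

Others bid (3, 3, 3, 3): truth gives 24; bid 18 gives 26 > 24. Violating.
Others bid (3, 3, 3, 18): truth gives 21; bid 18 gives 23 > 21. Violating.
Others bid (3, 3, 3, 29): truth gives 18; bid 29 gives 19 > 18. Violating.
Others bid (3, 3, 18, 29): truth gives 15; bid 29 gives 16 > 15. Violating.
Others bid (3, 3, 3, 32): truth gives 18; no alternative beats it.
Others bid (3, 3, 18, 3): truth gives 21; no alternative beats it.
(Checking all 256 profiles: 10 have a profitable deviation, 246 do not.)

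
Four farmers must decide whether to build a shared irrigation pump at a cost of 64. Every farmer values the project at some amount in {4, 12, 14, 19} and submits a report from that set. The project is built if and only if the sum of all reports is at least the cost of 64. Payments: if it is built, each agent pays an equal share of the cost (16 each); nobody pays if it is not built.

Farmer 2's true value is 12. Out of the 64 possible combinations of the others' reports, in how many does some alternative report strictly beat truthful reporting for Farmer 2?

Others report (14, 19, 19): truth gives -4; report 4 gives 0 > -4. Violating.
Others report (19, 14, 19): truth gives -4; report 4 gives 0 > -4. Violating.
Others report (19, 19, 14): truth gives -4; report 4 gives 0 > -4. Violating.
Others report (19, 19, 19): truth gives -4; report 4 gives 0 > -4. Violating.
Others report (4, 4, 4): truth gives 0; no alternative beats it.
Others report (4, 4, 12): truth gives 0; no alternative beats it.
(Checking all 64 profiles: 4 have a profitable deviation, 60 do not.)

4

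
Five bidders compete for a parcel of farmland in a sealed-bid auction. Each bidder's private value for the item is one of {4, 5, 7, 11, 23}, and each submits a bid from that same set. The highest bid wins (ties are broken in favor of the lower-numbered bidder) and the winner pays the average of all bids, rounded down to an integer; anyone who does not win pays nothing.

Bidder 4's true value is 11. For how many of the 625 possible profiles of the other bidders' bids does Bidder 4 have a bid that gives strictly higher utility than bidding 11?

Others bid (4, 4, 4, 4): truth gives 6; bid 5 gives 7 > 6. Violating.
Others bid (4, 4, 4, 5): truth gives 6; bid 5 gives 7 > 6. Violating.
Others bid (4, 4, 4, 7): truth gives 5; bid 7 gives 6 > 5. Violating.
Others bid (4, 4, 5, 4): truth gives 6; bid 7 gives 7 > 6. Violating.
Others bid (4, 4, 4, 11): truth gives 5; no alternative beats it.
Others bid (4, 4, 4, 23): truth gives 0; no alternative beats it.
(Checking all 625 profiles: 114 have a profitable deviation, 511 do not.)

114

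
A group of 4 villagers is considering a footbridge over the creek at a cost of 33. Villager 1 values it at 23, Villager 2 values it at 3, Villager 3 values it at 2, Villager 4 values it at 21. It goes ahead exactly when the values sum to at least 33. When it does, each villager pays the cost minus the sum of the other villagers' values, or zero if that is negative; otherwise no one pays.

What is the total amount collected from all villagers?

Total value 49 ≥ cost 33, so it is built.
Villager 1: others sum to 26; max(0, 33 - 26) = 7.
Villager 2: others sum to 46; max(0, 33 - 46) = 0.
Villager 3: others sum to 47; max(0, 33 - 47) = 0.
Villager 4: others sum to 28; max(0, 33 - 28) = 5.
Total collected = 7 + 0 + 0 + 5 = 12.

12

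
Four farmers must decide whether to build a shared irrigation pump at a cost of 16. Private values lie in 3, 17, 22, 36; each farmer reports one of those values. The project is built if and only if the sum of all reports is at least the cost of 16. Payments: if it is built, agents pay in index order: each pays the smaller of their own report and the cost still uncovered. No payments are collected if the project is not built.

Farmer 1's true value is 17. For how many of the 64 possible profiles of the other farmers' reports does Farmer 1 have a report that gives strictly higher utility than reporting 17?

63

Others report (3, 3, 17): truth gives 1; report 3 gives 14 > 1. Violating.
Others report (3, 3, 22): truth gives 1; report 3 gives 14 > 1. Violating.
Others report (3, 3, 36): truth gives 1; report 3 gives 14 > 1. Violating.
Others report (3, 17, 3): truth gives 1; report 3 gives 14 > 1. Violating.
Others report (3, 3, 3): truth gives 1; no alternative beats it.
(Checking all 64 profiles: 63 have a profitable deviation, 1 does not.)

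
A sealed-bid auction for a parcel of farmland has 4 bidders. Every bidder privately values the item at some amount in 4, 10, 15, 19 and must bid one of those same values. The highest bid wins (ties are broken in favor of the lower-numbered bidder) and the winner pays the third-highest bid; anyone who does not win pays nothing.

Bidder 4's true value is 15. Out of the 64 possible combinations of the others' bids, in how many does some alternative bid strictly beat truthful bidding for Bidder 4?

Others bid (4, 4, 15): truth gives 0; bid 19 gives 11 > 0. Violating.
Others bid (4, 10, 15): truth gives 0; bid 19 gives 5 > 0. Violating.
Others bid (4, 15, 4): truth gives 0; bid 19 gives 11 > 0. Violating.
Others bid (4, 15, 10): truth gives 0; bid 19 gives 5 > 0. Violating.
Others bid (4, 4, 4): truth gives 11; no alternative beats it.
Others bid (4, 4, 10): truth gives 11; no alternative beats it.
(Checking all 64 profiles: 12 have a profitable deviation, 52 do not.)

12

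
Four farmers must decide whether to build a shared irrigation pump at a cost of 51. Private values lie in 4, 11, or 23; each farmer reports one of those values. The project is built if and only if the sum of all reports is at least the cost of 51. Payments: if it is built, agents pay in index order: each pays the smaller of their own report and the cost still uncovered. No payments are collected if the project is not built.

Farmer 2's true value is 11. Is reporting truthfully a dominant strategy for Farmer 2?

No

Consider the case where Farmer 1 reports 4, Farmer 3 reports 23 and Farmer 4 reports 23.
Truthful report 11: project built, pays 11, utility 11 - 11 = 0.
Report 4 instead: project built, pays 4, utility 11 - 4 = 7.
Since 7 > 0, reporting 4 is strictly better here, so truthful reporting is not dominant.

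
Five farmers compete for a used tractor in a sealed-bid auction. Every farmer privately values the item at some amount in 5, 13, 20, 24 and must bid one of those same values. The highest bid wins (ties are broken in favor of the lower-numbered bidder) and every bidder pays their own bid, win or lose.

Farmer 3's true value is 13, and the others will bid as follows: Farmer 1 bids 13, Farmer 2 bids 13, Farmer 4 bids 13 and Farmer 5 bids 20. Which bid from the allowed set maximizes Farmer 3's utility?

Bid 5: loses but pays 5, utility -5.
Bid 13: loses but pays 13, utility -13.
Bid 20: wins, pays 20, utility 13 - 20 = -7.
Bid 24: wins, pays 24, utility 13 - 24 = -11.
The best choice is 5 with utility -5.

5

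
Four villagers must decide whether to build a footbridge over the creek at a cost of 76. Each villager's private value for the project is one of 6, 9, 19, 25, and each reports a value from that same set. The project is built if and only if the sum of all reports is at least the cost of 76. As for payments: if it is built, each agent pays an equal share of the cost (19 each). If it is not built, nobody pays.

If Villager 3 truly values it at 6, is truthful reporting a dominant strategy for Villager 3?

Yes

Check each profile of the others' reports and compare truth against every alternative report.
Others report (19, 25, 25): truth gives 0, best alternative gives -13.
Others report (25, 19, 25): truth gives 0, best alternative gives -13.
Others report (25, 25, 19): truth gives 0, best alternative gives -13.
Others report (25, 25, 25): truth gives -13, best alternative gives -13.
Others report (6, 6, 6): truth gives 0, best alternative gives 0.
Others report (6, 6, 9): truth gives 0, best alternative gives 0.
(Remaining 58 profiles checked similarly; truth is weakly best in each.)
In every case the truthful report is at least as good as any alternative, so it is a dominant strategy.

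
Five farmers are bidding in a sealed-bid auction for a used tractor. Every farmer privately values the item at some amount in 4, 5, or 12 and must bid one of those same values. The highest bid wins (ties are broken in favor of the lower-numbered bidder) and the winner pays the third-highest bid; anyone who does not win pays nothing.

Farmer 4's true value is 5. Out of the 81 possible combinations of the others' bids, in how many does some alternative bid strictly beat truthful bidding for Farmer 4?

4

Others bid (4, 4, 4, 12): truth gives 0; bid 12 gives 1 > 0. Violating.
Others bid (4, 4, 5, 4): truth gives 0; bid 12 gives 1 > 0. Violating.
Others bid (4, 5, 4, 4): truth gives 0; bid 12 gives 1 > 0. Violating.
Others bid (5, 4, 4, 4): truth gives 0; bid 12 gives 1 > 0. Violating.
Others bid (4, 4, 4, 4): truth gives 1; no alternative beats it.
Others bid (4, 4, 4, 5): truth gives 1; no alternative beats it.
(Checking all 81 profiles: 4 have a profitable deviation, 77 do not.)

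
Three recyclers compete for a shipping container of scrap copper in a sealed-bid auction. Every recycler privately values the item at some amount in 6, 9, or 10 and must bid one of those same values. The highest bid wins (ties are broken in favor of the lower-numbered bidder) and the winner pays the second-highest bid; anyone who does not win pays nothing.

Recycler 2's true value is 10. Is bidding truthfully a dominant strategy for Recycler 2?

Yes

Check each profile of the others' bids and compare truth against every alternative bid.
Others bid (9, 6): truth gives 1, best alternative gives 0.
Others bid (9, 9): truth gives 1, best alternative gives 0.
Others bid (6, 6): truth gives 4, best alternative gives 4.
Others bid (6, 9): truth gives 1, best alternative gives 1.
Others bid (6, 10): truth gives 0, best alternative gives 0.
Others bid (9, 10): truth gives 0, best alternative gives 0.
(Remaining 3 profiles checked similarly; truth is weakly best in each.)
In every case the truthful bid is at least as good as any alternative, so it is a dominant strategy.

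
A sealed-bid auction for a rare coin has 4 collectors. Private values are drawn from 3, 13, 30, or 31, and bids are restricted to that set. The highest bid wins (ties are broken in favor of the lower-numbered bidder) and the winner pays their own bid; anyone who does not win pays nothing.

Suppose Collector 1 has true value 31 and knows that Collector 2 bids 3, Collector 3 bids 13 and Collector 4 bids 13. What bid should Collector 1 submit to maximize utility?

Bid 3: loses, pays 0, utility 0.
Bid 13: wins, pays 13, utility 31 - 13 = 18.
Bid 30: wins, pays 30, utility 31 - 30 = 1.
Bid 31: wins, pays 31, utility 31 - 31 = 0.
The best choice is 13 with utility 18.

13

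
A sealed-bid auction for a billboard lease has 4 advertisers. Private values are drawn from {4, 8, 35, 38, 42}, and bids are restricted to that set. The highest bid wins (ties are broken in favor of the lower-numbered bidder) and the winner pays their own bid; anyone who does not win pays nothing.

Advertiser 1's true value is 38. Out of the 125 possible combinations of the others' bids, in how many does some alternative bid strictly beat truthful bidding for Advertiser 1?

Others bid (4, 4, 4): truth gives 0; bid 4 gives 34 > 0. Violating.
Others bid (4, 4, 8): truth gives 0; bid 8 gives 30 > 0. Violating.
Others bid (4, 4, 35): truth gives 0; bid 35 gives 3 > 0. Violating.
Others bid (4, 8, 4): truth gives 0; bid 8 gives 30 > 0. Violating.
Others bid (4, 4, 38): truth gives 0; no alternative beats it.
Others bid (4, 4, 42): truth gives 0; no alternative beats it.
(Checking all 125 profiles: 27 have a profitable deviation, 98 do not.)

27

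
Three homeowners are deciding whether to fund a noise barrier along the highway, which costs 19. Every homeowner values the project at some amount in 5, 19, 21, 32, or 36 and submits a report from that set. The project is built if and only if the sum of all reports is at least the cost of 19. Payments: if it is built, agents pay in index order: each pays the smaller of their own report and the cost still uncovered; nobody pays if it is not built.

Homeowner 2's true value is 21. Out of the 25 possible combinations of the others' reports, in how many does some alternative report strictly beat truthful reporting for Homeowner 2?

4

Others report (5, 19): truth gives 7; report 5 gives 16 > 7. Violating.
Others report (5, 21): truth gives 7; report 5 gives 16 > 7. Violating.
Others report (5, 32): truth gives 7; report 5 gives 16 > 7. Violating.
Others report (5, 36): truth gives 7; report 5 gives 16 > 7. Violating.
Others report (5, 5): truth gives 7; no alternative beats it.
Others report (19, 5): truth gives 21; no alternative beats it.
(Checking all 25 profiles: 4 have a profitable deviation, 21 do not.)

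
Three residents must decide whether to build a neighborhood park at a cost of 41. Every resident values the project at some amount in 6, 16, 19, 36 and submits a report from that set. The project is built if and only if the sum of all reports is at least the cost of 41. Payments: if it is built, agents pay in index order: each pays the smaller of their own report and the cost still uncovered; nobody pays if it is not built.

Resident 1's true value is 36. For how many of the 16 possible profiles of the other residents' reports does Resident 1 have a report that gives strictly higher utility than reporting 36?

Others report (6, 16): truth gives 0; report 19 gives 17 > 0. Violating.
Others report (6, 19): truth gives 0; report 16 gives 20 > 0. Violating.
Others report (6, 36): truth gives 0; report 6 gives 30 > 0. Violating.
Others report (16, 6): truth gives 0; report 19 gives 17 > 0. Violating.
Others report (6, 6): truth gives 0; no alternative beats it.
(Checking all 16 profiles: 15 have a profitable deviation, 1 does not.)

15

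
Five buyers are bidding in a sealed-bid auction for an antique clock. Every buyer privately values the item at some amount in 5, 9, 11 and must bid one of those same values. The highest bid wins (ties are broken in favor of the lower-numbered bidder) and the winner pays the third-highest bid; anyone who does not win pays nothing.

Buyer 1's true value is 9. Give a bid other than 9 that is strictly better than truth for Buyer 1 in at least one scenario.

Suppose Buyer 2 bids 5, Buyer 3 bids 5, Buyer 4 bids 5 and Buyer 5 bids 11.
Bid 9: loses, pays 0, utility 0.
Bid 11: wins, pays 5, utility 9 - 5 = 4.
So bidding 11 beats truth here (4 > 0).

11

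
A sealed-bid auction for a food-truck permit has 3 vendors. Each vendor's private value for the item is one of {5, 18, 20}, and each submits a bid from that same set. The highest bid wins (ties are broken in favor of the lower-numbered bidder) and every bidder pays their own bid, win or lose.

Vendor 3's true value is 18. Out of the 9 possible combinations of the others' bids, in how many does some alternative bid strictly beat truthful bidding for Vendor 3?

8

Others bid (5, 18): truth gives -18; bid 20 gives -2 > -18. Violating.
Others bid (5, 20): truth gives -18; bid 5 gives -5 > -18. Violating.
Others bid (18, 5): truth gives -18; bid 20 gives -2 > -18. Violating.
Others bid (18, 18): truth gives -18; bid 20 gives -2 > -18. Violating.
Others bid (5, 5): truth gives 0; no alternative beats it.
(Checking all 9 profiles: 8 have a profitable deviation, 1 does not.)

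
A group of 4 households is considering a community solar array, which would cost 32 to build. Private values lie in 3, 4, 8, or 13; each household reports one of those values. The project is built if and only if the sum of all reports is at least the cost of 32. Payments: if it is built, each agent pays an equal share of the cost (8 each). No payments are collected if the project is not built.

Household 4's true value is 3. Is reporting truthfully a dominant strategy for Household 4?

Check each profile of the others' reports and compare truth against every alternative report.
Others report (3, 13, 13): truth gives -5, best alternative gives -5.
Others report (4, 13, 13): truth gives -5, best alternative gives -5.
Others report (8, 8, 13): truth gives -5, best alternative gives -5.
Others report (8, 13, 8): truth gives -5, best alternative gives -5.
Others report (8, 13, 13): truth gives -5, best alternative gives -5.
Others report (13, 3, 13): truth gives -5, best alternative gives -5.
(Remaining 58 profiles checked similarly; truth is weakly best in each.)
In every case the truthful report is at least as good as any alternative, so it is a dominant strategy.

Yes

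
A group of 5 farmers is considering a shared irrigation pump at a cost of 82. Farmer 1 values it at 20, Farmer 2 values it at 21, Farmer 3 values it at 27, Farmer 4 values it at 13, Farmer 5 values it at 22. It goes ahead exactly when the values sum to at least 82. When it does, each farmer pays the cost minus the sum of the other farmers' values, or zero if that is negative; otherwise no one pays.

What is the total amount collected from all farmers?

Total value 103 ≥ cost 82, so it is built.
Farmer 1: others sum to 83; max(0, 82 - 83) = 0.
Farmer 2: others sum to 82; max(0, 82 - 82) = 0.
Farmer 3: others sum to 76; max(0, 82 - 76) = 6.
Farmer 4: others sum to 90; max(0, 82 - 90) = 0.
Farmer 5: others sum to 81; max(0, 82 - 81) = 1.
Total collected = 0 + 0 + 6 + 0 + 1 = 7.

7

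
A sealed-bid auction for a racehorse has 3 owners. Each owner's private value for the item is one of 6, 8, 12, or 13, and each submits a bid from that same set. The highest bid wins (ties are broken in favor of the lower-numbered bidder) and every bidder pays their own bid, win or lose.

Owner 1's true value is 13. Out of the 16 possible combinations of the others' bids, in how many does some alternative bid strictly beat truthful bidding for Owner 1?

Others bid (6, 6): truth gives 0; bid 6 gives 7 > 0. Violating.
Others bid (6, 8): truth gives 0; bid 8 gives 5 > 0. Violating.
Others bid (6, 12): truth gives 0; bid 12 gives 1 > 0. Violating.
Others bid (8, 6): truth gives 0; bid 8 gives 5 > 0. Violating.
Others bid (6, 13): truth gives 0; no alternative beats it.
Others bid (8, 13): truth gives 0; no alternative beats it.
(Checking all 16 profiles: 9 have a profitable deviation, 7 do not.)

9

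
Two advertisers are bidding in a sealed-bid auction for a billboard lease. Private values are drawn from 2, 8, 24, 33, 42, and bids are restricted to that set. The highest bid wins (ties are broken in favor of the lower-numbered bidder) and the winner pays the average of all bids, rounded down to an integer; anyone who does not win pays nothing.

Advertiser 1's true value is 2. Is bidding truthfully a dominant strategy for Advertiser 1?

Check each profile of the others' bids and compare truth against every alternative bid.
Others bid (8): truth gives 0, best alternative gives -6.
Others bid (2): truth gives 0, best alternative gives -3.
Others bid (24): truth gives 0, best alternative gives 0.
Others bid (33): truth gives 0, best alternative gives 0.
Others bid (42): truth gives 0, best alternative gives 0.
In every case the truthful bid is at least as good as any alternative, so it is a dominant strategy.

Yes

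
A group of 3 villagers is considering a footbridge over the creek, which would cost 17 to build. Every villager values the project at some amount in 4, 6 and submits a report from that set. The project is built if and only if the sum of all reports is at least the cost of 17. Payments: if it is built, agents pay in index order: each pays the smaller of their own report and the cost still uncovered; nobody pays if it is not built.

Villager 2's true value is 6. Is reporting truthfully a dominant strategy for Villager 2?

Yes

Check each profile of the others' reports and compare truth against every alternative report.
Others report (4, 4): truth gives 0, best alternative gives 0.
Others report (4, 6): truth gives 0, best alternative gives 0.
Others report (6, 4): truth gives 0, best alternative gives 0.
Others report (6, 6): truth gives 0, best alternative gives 0.
In every case the truthful report is at least as good as any alternative, so it is a dominant strategy.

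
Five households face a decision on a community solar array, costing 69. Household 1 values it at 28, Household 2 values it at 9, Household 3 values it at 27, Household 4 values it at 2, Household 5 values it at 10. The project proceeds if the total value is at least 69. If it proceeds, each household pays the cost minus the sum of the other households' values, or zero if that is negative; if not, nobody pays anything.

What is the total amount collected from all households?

46

Total value 76 ≥ cost 69, so it is built.
Household 1: others sum to 48; max(0, 69 - 48) = 21.
Household 2: others sum to 67; max(0, 69 - 67) = 2.
Household 3: others sum to 49; max(0, 69 - 49) = 20.
Household 4: others sum to 74; max(0, 69 - 74) = 0.
Household 5: others sum to 66; max(0, 69 - 66) = 3.
Total collected = 21 + 2 + 20 + 0 + 3 = 46.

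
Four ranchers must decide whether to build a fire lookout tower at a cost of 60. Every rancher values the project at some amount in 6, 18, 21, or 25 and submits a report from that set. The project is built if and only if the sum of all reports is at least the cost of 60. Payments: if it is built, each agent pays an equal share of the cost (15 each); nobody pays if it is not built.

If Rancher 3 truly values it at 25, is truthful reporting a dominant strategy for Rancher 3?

Check each profile of the others' reports and compare truth against every alternative report.
Others report (6, 6, 25): truth gives 10, best alternative gives 0.
Others report (6, 25, 6): truth gives 10, best alternative gives 0.
Others report (25, 6, 6): truth gives 10, best alternative gives 0.
Others report (6, 18, 18): truth gives 10, best alternative gives 10.
Others report (6, 18, 21): truth gives 10, best alternative gives 10.
Others report (6, 18, 25): truth gives 10, best alternative gives 10.
(Remaining 58 profiles checked similarly; truth is weakly best in each.)
In every case the truthful report is at least as good as any alternative, so it is a dominant strategy.

Yes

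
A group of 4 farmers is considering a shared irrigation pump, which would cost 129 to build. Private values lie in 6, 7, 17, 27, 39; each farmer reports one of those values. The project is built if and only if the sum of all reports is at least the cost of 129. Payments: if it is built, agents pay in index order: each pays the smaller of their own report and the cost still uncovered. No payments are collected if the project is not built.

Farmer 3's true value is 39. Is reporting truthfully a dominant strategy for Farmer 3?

Consider the case where Farmer 1 reports 27, Farmer 2 reports 39 and Farmer 4 reports 39.
Truthful report 39: project built, pays 39, utility 39 - 39 = 0.
Report 27 instead: project built, pays 27, utility 39 - 27 = 12.
Since 12 > 0, reporting 27 is strictly better here, so truthful reporting is not dominant.

No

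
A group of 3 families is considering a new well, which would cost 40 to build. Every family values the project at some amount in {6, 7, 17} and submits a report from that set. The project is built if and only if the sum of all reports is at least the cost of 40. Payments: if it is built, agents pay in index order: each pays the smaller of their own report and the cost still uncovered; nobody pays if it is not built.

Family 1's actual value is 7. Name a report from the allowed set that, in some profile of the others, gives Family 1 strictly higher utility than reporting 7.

Suppose Family 2 reports 17 and Family 3 reports 17.
Report 7: project built, pays 7, utility 7 - 7 = 0.
Report 6: project built, pays 6, utility 7 - 6 = 1.
So reporting 6 beats truth here (1 > 0).

6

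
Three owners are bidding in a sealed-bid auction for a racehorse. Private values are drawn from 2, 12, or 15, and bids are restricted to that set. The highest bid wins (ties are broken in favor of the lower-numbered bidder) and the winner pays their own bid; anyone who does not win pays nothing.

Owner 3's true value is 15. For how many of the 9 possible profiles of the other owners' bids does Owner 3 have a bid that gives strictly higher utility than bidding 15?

Others bid (2, 2): truth gives 0; bid 12 gives 3 > 0. Violating.
Others bid (2, 12): truth gives 0; no alternative beats it.
Others bid (2, 15): truth gives 0; no alternative beats it.
(Checking all 9 profiles: 1 has a profitable deviation, 8 do not.)

1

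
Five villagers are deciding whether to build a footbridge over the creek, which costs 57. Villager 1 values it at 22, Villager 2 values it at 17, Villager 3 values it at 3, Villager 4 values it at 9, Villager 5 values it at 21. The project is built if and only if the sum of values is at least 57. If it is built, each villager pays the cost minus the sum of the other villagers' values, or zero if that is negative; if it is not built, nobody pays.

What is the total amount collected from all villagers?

Total value 72 ≥ cost 57, so it is built.
Villager 1: others sum to 50; max(0, 57 - 50) = 7.
Villager 2: others sum to 55; max(0, 57 - 55) = 2.
Villager 3: others sum to 69; max(0, 57 - 69) = 0.
Villager 4: others sum to 63; max(0, 57 - 63) = 0.
Villager 5: others sum to 51; max(0, 57 - 51) = 6.
Total collected = 7 + 2 + 0 + 0 + 6 = 15.

15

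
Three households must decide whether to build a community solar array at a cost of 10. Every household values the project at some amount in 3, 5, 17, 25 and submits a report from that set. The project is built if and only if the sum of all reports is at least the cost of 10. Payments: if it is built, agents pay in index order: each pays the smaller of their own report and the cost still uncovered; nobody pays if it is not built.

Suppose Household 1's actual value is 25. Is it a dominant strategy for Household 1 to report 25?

Consider the case where Household 2 reports 3 and Household 3 reports 3.
Truthful report 25: project built, pays 10, utility 25 - 10 = 15.
Report 5 instead: project built, pays 5, utility 25 - 5 = 20.
Since 20 > 15, reporting 5 is strictly better here, so truthful reporting is not dominant.

No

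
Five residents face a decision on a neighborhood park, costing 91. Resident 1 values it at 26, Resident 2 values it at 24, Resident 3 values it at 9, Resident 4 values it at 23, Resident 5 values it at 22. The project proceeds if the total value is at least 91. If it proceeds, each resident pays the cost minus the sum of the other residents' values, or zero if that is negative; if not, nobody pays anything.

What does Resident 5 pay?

9

Total value 104 ≥ cost 91, so the project is built.
The other residents' values sum to 82.
Cost minus that sum is 91 - 82 = 9.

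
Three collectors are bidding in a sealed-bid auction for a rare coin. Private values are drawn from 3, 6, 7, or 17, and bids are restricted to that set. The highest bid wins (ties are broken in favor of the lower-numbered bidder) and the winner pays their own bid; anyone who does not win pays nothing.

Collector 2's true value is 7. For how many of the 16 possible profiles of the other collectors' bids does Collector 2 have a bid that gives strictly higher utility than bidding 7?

2

Others bid (3, 3): truth gives 0; bid 6 gives 1 > 0. Violating.
Others bid (3, 6): truth gives 0; bid 6 gives 1 > 0. Violating.
Others bid (3, 7): truth gives 0; no alternative beats it.
Others bid (3, 17): truth gives 0; no alternative beats it.
(Checking all 16 profiles: 2 have a profitable deviation, 14 do not.)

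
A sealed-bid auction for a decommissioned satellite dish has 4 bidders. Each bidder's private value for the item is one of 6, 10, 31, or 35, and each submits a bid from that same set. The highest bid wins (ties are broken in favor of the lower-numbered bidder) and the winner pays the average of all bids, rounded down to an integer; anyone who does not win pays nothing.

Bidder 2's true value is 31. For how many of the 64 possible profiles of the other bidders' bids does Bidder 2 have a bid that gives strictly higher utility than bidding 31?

Others bid (6, 6, 6): truth gives 19; bid 10 gives 24 > 19. Violating.
Others bid (6, 6, 10): truth gives 18; bid 10 gives 23 > 18. Violating.
Others bid (6, 6, 35): truth gives 0; bid 35 gives 11 > 0. Violating.
Others bid (6, 10, 6): truth gives 18; bid 10 gives 23 > 18. Violating.
Others bid (6, 6, 31): truth gives 13; no alternative beats it.
Others bid (6, 10, 31): truth gives 12; no alternative beats it.
(Checking all 64 profiles: 30 have a profitable deviation, 34 do not.)

30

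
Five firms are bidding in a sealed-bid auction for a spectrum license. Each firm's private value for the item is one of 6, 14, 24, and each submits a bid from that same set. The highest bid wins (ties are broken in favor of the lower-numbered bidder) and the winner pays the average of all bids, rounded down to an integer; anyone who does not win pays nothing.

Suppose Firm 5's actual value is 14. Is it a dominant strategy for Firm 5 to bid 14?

No

Consider the case where Firm 1 bids 6, Firm 2 bids 6, Firm 3 bids 6 and Firm 4 bids 14.
Truthful bid 14: loses, pays 0, utility 0.
Bid 24 instead: wins, pays 11, utility 14 - 11 = 3.
Since 3 > 0, bidding 24 is strictly better here, so truthful bidding is not dominant.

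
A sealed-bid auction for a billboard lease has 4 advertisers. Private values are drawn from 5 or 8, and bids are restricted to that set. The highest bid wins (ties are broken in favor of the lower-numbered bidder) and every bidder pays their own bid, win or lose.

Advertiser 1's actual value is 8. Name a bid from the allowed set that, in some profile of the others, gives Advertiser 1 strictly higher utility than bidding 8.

5

Suppose Advertiser 2 bids 5, Advertiser 3 bids 5 and Advertiser 4 bids 5.
Bid 8: wins, pays 8, utility 8 - 8 = 0.
Bid 5: wins, pays 5, utility 8 - 5 = 3.
So bidding 5 beats truth here (3 > 0).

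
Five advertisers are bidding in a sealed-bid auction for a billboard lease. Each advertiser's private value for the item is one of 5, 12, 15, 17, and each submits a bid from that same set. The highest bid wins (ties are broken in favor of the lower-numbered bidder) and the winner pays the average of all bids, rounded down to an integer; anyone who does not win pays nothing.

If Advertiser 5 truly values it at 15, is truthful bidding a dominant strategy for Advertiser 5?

Consider the case where Advertiser 1 bids 5, Advertiser 2 bids 5, Advertiser 3 bids 5 and Advertiser 4 bids 5.
Truthful bid 15: wins, pays 7, utility 15 - 7 = 8.
Bid 12 instead: wins, pays 6, utility 15 - 6 = 9.
Since 9 > 8, bidding 12 is strictly better here, so truthful bidding is not dominant.

No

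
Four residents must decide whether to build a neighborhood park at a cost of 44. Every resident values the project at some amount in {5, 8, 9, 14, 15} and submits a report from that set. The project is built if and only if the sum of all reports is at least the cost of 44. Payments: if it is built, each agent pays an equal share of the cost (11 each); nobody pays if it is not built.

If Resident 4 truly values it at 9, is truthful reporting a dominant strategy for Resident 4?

No

Consider the case where Resident 1 reports 5, Resident 2 reports 15 and Resident 3 reports 15.
Truthful report 9: project built, pays 11, utility 9 - 11 = -2.
Report 5 instead: project not built, utility 0.
Since 0 > -2, reporting 5 is strictly better here, so truthful reporting is not dominant.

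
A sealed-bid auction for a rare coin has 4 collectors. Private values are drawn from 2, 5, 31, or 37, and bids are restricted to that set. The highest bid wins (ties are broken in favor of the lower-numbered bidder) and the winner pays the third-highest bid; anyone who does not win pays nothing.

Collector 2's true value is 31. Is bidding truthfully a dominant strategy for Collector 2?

No

Consider the case where Collector 1 bids 2, Collector 3 bids 2 and Collector 4 bids 37.
Truthful bid 31: loses, pays 0, utility 0.
Bid 37 instead: wins, pays 2, utility 31 - 2 = 29.
Since 29 > 0, bidding 37 is strictly better here, so truthful bidding is not dominant.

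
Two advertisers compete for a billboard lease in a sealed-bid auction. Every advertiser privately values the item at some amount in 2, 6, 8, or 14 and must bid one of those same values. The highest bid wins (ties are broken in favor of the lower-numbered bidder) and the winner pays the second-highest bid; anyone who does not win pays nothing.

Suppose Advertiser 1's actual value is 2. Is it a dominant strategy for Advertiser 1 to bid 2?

Yes

Check each profile of the others' bids and compare truth against every alternative bid.
Others bid (6): truth gives 0, best alternative gives -4.
Others bid (2): truth gives 0, best alternative gives 0.
Others bid (8): truth gives 0, best alternative gives 0.
Others bid (14): truth gives 0, best alternative gives 0.
In every case the truthful bid is at least as good as any alternative, so it is a dominant strategy.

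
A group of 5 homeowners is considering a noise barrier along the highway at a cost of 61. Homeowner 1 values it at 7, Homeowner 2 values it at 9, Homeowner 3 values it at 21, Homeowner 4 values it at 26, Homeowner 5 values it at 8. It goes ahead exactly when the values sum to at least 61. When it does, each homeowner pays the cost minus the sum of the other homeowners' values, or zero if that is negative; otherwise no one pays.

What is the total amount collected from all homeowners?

27

Total value 71 ≥ cost 61, so it is built.
Homeowner 1: others sum to 64; max(0, 61 - 64) = 0.
Homeowner 2: others sum to 62; max(0, 61 - 62) = 0.
Homeowner 3: others sum to 50; max(0, 61 - 50) = 11.
Homeowner 4: others sum to 45; max(0, 61 - 45) = 16.
Homeowner 5: others sum to 63; max(0, 61 - 63) = 0.
Total collected = 0 + 0 + 11 + 16 + 0 = 27.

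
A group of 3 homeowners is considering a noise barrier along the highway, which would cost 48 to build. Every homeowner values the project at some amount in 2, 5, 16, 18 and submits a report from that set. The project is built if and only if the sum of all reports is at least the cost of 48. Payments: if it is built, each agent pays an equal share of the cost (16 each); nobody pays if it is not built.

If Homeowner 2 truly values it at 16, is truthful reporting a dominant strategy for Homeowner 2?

Check each profile of the others' reports and compare truth against every alternative report.
Others report (2, 2): truth gives 0, best alternative gives 0.
Others report (2, 5): truth gives 0, best alternative gives 0.
Others report (2, 16): truth gives 0, best alternative gives 0.
Others report (2, 18): truth gives 0, best alternative gives 0.
Others report (5, 2): truth gives 0, best alternative gives 0.
Others report (5, 5): truth gives 0, best alternative gives 0.
(Remaining 10 profiles checked similarly; truth is weakly best in each.)
In every case the truthful report is at least as good as any alternative, so it is a dominant strategy.

Yes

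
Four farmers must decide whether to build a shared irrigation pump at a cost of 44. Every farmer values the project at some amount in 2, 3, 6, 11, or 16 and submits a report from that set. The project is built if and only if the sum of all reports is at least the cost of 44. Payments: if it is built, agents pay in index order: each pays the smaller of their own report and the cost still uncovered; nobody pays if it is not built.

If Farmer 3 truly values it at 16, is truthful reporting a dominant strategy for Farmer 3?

No

Consider the case where Farmer 1 reports 2, Farmer 2 reports 16 and Farmer 4 reports 16.
Truthful report 16: project built, pays 16, utility 16 - 16 = 0.
Report 11 instead: project built, pays 11, utility 16 - 11 = 5.
Since 5 > 0, reporting 11 is strictly better here, so truthful reporting is not dominant.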